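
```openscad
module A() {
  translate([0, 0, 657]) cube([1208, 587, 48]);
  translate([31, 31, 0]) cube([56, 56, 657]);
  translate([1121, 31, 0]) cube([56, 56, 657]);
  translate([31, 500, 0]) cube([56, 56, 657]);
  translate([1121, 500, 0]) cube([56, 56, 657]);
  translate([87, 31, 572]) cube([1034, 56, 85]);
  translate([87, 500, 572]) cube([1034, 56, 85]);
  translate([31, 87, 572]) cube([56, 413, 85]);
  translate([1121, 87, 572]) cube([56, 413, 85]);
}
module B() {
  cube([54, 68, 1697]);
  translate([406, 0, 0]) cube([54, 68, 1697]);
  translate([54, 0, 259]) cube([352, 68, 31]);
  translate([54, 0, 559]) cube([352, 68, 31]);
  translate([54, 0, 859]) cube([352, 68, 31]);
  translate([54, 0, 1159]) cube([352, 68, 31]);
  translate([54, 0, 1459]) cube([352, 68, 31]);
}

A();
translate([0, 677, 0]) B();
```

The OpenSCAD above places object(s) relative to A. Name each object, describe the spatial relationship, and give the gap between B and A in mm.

The ladder's nearest face is 90 mm from the table's +y face.

A is a table. B is a ladder. The ladder is on the floor beside the table on its +y side. The gap between the ladder and the table is 90 mm.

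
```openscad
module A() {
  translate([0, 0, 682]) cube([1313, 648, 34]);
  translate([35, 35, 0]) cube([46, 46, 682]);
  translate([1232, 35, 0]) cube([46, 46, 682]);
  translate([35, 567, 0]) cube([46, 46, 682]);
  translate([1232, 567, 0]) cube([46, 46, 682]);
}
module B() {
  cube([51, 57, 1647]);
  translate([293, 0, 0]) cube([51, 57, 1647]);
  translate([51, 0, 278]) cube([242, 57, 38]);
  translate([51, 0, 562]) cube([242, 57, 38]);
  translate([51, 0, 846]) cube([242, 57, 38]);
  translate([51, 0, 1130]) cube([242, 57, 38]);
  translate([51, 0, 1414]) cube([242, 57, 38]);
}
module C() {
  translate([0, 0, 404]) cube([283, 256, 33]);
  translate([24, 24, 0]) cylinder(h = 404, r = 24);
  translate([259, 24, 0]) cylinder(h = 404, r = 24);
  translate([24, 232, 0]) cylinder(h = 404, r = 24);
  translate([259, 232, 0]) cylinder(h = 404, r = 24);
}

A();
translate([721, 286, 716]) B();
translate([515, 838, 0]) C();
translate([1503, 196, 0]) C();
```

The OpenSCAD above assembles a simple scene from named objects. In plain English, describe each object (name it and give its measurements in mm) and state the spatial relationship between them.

A is a table with a 1313×648 mm rectangular top, 34 mm thick, top surface at z = 716 mm, supported by four 46×46 mm square legs, each inset 35 mm from the nearest pair of top edges, running from the floor.

B is a wooden ladder with two side rails of 51×57 mm section and 1647 mm height, set 344 mm apart overall. Between them run 5 rectangular rungs (57 mm deep, 38 mm thick), front faces flush with the rails' −y face. The bottom of the first rung is 278 mm above the floor and each subsequent rung is 284 mm higher than the one below.

C is a four-legged stool. The seat is a 283×256×33 mm slab whose top surface is at z = 437 mm; four round legs, each 48 mm in diameter, run from the floor (z = 0) to the underside of the seat, each leg's axis is inset half a diameter from the nearest pair of seat edges (so the leg's bounding box is flush with the corner).

The ladder is on top of the table. Two stools sit around the table at the +y, +x sides.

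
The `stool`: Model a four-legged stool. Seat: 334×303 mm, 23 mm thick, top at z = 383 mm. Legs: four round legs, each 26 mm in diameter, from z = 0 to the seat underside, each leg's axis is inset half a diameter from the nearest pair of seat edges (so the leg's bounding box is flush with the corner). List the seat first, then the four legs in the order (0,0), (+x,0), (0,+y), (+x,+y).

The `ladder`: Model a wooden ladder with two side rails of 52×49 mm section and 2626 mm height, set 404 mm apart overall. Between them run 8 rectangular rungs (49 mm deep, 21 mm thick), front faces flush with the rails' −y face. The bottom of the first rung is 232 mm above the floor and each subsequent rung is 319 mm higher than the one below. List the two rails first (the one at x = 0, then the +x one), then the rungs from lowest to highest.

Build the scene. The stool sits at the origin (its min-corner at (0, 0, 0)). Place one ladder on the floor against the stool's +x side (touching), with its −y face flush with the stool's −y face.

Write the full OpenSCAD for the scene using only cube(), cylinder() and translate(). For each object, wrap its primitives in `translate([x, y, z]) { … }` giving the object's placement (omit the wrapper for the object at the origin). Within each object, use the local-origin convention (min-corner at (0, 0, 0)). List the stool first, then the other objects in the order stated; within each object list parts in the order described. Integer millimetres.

translate([0, 0, 360]) cube([334, 303, 23]);
translate([13, 13, 0]) cylinder(h = 360, r = 13);
translate([321, 13, 0]) cylinder(h = 360, r = 13);
translate([13, 290, 0]) cylinder(h = 360, r = 13);
translate([321, 290, 0]) cylinder(h = 360, r = 13);
translate([334, 0, 0]) {
  cube([52, 49, 2626]);
  translate([352, 0, 0]) cube([52, 49, 2626]);
  translate([52, 0, 232]) cube([300, 49, 21]);
  translate([52, 0, 551]) cube([300, 49, 21]);
  translate([52, 0, 870]) cube([300, 49, 21]);
  translate([52, 0, 1189]) cube([300, 49, 21]);
  translate([52, 0, 1508]) cube([300, 49, 21]);
  translate([52, 0, 1827]) cube([300, 49, 21]);
  translate([52, 0, 2146]) cube([300, 49, 21]);
  translate([52, 0, 2465]) cube([300, 49, 21]);
}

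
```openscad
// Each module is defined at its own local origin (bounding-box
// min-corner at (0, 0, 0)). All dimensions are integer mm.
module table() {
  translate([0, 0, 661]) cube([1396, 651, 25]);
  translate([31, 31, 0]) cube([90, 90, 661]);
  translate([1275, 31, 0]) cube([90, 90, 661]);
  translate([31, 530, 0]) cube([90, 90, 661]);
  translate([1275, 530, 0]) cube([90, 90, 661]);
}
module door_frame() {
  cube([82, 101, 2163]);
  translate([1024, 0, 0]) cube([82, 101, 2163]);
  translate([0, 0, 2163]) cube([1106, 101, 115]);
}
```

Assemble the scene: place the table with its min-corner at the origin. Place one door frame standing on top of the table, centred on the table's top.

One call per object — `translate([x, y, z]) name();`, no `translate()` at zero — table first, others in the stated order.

table();
translate([145, 275, 686]) door_frame();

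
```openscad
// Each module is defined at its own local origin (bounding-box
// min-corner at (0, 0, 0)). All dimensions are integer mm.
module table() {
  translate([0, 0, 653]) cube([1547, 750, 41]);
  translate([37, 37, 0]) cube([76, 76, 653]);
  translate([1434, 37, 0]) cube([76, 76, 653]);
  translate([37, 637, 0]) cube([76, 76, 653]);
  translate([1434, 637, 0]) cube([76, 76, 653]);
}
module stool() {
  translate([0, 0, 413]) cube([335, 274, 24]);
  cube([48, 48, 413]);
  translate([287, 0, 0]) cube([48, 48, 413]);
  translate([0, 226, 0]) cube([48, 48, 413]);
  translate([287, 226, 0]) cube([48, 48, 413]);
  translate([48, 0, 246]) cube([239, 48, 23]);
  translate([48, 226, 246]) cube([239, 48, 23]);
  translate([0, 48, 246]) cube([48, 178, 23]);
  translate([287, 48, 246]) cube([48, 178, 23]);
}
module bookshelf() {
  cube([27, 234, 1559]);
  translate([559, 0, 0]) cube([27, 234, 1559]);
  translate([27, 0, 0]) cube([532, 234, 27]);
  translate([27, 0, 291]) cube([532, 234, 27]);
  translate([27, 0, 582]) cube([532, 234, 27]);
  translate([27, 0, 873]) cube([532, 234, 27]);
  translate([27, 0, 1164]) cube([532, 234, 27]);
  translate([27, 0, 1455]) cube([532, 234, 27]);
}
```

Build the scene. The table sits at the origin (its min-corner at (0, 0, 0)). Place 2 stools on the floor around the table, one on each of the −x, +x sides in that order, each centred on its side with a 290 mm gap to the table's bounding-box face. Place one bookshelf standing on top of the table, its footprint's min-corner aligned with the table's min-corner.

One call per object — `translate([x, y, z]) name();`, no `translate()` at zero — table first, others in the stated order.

table();
translate([-625, 238, 0]) stool();
translate([1837, 238, 0]) stool();
translate([0, 0, 694]) bookshelf();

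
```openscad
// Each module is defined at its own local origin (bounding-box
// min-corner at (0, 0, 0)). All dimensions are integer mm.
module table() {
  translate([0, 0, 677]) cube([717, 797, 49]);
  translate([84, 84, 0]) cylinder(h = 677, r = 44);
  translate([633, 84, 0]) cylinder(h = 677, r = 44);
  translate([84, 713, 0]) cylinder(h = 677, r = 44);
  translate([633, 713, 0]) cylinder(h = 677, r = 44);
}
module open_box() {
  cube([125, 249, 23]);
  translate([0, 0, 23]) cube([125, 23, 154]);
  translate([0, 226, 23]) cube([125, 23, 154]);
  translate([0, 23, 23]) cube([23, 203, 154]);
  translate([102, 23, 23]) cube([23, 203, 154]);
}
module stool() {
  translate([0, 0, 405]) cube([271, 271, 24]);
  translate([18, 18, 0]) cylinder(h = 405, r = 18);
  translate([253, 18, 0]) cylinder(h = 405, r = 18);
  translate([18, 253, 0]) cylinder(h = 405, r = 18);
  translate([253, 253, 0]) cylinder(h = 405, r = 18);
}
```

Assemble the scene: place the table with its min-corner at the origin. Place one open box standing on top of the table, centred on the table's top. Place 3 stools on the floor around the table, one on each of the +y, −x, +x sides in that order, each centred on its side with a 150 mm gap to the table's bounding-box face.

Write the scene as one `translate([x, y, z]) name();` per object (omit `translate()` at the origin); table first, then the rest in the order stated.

table();
translate([296, 274, 726]) open_box();
translate([223, 947, 0]) stool();
translate([-421, 263, 0]) stool();
translate([867, 263, 0]) stool();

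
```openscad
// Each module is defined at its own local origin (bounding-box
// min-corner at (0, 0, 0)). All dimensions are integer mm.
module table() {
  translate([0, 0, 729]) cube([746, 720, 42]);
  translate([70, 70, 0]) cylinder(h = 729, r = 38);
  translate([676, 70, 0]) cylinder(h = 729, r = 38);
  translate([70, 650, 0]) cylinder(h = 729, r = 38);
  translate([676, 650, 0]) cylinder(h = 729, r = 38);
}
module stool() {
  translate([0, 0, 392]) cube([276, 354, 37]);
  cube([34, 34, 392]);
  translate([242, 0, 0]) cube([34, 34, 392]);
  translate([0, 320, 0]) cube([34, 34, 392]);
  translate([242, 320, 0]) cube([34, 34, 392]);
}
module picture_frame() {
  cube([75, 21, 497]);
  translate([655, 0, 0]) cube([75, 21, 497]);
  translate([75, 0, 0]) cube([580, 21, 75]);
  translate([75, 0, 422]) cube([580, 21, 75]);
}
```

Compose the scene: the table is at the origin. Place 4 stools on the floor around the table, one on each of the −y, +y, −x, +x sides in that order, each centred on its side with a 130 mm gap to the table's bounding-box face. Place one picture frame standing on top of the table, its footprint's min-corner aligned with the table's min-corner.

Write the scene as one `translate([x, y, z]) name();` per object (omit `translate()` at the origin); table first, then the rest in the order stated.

table();
translate([235, -484, 0]) stool();
translate([235, 850, 0]) stool();
translate([-406, 183, 0]) stool();
translate([876, 183, 0]) stool();
translate([0, 0, 771]) picture_frame();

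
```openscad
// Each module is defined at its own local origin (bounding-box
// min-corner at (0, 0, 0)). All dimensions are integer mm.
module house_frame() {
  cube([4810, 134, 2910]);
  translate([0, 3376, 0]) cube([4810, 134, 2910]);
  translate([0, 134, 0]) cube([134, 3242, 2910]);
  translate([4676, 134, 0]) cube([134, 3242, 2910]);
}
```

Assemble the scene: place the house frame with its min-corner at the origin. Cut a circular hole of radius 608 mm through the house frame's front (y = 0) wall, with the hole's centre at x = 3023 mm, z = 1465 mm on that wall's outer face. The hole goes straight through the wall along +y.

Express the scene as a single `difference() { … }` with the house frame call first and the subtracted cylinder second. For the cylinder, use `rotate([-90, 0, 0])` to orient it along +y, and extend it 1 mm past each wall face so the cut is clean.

difference() {
  house_frame();
  translate([3023, -1, 1465]) rotate([-90, 0, 0]) cylinder(h = 136, r = 608);
}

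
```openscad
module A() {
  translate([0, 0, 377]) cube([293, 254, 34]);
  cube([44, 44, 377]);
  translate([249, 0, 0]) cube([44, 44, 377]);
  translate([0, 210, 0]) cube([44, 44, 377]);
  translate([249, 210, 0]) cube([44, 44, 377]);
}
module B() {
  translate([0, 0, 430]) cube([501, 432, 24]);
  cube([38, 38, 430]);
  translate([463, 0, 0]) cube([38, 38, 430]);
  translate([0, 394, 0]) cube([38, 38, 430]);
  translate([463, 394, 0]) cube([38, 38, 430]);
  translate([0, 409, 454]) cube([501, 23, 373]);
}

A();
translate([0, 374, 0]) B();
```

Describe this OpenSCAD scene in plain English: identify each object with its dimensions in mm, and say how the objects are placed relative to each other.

A is a four-legged stool. The seat is a 293×254×34 mm slab whose top surface is at z = 411 mm; four square legs, each 44×44 mm in cross-section, run from the floor (z = 0) to the underside of the seat, each flush with a corner of the seat.

B is a chair. The seat is a 501×432×24 mm slab with its top at z = 454 mm, on four 38×38 mm corner legs (flush with the seat edges, standing on z = 0). A flat backrest 23 mm thick, 373 mm tall, spans the full seat width and rises from the seat top along its +y edge, rear face flush with the rear of the seat.

The chair is on the floor beside the stool on its +y side.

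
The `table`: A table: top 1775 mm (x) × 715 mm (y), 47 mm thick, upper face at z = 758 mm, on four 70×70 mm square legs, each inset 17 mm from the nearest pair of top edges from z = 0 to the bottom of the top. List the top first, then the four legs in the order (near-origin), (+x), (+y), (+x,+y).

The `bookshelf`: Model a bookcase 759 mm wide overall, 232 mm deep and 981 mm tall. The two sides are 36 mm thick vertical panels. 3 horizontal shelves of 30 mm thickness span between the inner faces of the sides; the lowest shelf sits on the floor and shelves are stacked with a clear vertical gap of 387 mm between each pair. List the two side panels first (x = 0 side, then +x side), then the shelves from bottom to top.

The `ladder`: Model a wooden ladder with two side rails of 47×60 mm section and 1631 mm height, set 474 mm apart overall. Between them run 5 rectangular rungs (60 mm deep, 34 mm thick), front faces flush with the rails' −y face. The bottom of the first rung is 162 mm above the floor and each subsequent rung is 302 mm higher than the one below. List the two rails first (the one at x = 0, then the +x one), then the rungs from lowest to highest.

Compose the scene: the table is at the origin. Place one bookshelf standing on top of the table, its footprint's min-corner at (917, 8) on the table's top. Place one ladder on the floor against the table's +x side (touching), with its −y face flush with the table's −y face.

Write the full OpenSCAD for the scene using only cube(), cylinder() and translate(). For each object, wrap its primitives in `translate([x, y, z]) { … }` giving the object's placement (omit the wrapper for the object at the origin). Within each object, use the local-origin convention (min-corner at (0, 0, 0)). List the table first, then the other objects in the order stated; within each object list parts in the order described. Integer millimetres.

translate([0, 0, 711]) cube([1775, 715, 47]);
translate([17, 17, 0]) cube([70, 70, 711]);
translate([1688, 17, 0]) cube([70, 70, 711]);
translate([17, 628, 0]) cube([70, 70, 711]);
translate([1688, 628, 0]) cube([70, 70, 711]);
translate([917, 8, 758]) {
  cube([36, 232, 981]);
  translate([723, 0, 0]) cube([36, 232, 981]);
  translate([36, 0, 0]) cube([687, 232, 30]);
  translate([36, 0, 417]) cube([687, 232, 30]);
  translate([36, 0, 834]) cube([687, 232, 30]);
}
translate([1775, 0, 0]) {
  cube([47, 60, 1631]);
  translate([427, 0, 0]) cube([47, 60, 1631]);
  translate([47, 0, 162]) cube([380, 60, 34]);
  translate([47, 0, 464]) cube([380, 60, 34]);
  translate([47, 0, 766]) cube([380, 60, 34]);
  translate([47, 0, 1068]) cube([380, 60, 34]);
  translate([47, 0, 1370]) cube([380, 60, 34]);
}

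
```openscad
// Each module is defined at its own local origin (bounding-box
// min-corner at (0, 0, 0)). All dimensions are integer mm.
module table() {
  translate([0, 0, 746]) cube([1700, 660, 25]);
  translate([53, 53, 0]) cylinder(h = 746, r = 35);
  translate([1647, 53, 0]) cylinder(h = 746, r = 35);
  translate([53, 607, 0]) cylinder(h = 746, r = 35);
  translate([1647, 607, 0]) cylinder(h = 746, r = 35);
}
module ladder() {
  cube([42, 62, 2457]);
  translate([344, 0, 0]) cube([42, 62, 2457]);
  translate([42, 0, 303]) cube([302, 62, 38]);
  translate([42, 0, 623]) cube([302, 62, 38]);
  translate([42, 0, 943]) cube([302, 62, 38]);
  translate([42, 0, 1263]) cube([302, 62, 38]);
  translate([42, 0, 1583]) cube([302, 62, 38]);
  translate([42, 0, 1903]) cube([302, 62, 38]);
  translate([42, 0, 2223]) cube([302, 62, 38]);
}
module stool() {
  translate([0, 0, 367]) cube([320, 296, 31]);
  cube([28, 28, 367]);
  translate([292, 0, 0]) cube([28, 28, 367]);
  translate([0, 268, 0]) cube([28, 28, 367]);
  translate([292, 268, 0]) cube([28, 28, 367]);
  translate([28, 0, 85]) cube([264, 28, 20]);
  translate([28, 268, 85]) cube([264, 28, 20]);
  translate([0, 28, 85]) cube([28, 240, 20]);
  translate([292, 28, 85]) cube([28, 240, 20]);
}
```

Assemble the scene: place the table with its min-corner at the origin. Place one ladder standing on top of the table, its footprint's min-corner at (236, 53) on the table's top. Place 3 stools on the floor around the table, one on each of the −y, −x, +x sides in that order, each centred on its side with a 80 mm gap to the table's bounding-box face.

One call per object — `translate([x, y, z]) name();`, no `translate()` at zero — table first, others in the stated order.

table();
translate([236, 53, 771]) ladder();
translate([690, -376, 0]) stool();
translate([-400, 182, 0]) stool();
translate([1780, 182, 0]) stool();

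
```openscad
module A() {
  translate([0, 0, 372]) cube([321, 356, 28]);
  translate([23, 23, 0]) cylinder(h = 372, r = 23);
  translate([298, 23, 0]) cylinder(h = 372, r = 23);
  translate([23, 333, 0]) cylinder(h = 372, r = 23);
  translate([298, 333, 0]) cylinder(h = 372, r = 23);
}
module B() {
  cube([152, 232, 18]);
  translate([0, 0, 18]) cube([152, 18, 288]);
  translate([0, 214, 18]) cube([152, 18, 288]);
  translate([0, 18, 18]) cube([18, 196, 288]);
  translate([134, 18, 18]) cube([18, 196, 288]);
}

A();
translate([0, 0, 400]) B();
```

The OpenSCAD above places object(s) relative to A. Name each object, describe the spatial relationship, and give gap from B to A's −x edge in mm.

A is a stool. B is an open box. The open box is on top of the stool. The gap from the open box to the stool's −x edge is 0 mm.

The open box's min-x is at 0; the stool's min-x is 0; gap = 0 mm.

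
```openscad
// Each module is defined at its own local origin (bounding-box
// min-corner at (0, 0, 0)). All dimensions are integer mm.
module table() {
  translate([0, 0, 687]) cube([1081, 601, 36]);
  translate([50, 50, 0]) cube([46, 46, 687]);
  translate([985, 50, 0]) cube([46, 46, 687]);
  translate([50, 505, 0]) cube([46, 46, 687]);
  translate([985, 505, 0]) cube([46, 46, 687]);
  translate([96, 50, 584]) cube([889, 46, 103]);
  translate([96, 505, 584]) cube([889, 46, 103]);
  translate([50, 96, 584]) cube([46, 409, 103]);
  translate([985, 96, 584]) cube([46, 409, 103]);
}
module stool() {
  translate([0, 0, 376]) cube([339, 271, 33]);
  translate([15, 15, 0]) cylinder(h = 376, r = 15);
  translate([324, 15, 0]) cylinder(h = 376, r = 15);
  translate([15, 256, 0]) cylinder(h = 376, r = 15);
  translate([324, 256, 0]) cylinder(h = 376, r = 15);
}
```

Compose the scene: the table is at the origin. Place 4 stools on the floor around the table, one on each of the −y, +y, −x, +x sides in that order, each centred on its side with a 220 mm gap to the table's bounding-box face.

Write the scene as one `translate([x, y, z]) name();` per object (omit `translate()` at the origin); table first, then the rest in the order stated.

table();
translate([371, -491, 0]) stool();
translate([371, 821, 0]) stool();
translate([-559, 165, 0]) stool();
translate([1301, 165, 0]) stool();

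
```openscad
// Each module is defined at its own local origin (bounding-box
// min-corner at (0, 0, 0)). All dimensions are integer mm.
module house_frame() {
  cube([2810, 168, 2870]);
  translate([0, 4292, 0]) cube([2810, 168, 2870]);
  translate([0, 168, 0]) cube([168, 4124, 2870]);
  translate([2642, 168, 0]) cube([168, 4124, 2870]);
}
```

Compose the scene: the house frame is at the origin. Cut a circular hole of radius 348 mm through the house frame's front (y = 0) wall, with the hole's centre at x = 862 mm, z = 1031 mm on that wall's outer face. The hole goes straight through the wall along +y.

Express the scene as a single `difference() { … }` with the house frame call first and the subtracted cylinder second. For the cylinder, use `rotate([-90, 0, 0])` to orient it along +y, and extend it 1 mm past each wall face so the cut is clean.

difference() {
  house_frame();
  translate([862, -1, 1031]) rotate([-90, 0, 0]) cylinder(h = 170, r = 348);
}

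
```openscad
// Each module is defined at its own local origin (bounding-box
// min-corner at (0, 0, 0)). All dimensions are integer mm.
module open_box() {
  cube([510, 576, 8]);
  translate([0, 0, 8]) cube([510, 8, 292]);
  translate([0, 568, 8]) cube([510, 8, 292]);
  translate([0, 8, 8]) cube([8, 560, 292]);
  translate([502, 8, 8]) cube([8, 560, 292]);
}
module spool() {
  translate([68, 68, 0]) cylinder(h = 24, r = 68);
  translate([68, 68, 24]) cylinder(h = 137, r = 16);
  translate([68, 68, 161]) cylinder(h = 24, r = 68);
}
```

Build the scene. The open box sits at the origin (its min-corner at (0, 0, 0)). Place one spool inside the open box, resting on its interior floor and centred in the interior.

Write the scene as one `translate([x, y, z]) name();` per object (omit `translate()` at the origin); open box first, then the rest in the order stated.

open_box();
translate([187, 220, 8]) spool();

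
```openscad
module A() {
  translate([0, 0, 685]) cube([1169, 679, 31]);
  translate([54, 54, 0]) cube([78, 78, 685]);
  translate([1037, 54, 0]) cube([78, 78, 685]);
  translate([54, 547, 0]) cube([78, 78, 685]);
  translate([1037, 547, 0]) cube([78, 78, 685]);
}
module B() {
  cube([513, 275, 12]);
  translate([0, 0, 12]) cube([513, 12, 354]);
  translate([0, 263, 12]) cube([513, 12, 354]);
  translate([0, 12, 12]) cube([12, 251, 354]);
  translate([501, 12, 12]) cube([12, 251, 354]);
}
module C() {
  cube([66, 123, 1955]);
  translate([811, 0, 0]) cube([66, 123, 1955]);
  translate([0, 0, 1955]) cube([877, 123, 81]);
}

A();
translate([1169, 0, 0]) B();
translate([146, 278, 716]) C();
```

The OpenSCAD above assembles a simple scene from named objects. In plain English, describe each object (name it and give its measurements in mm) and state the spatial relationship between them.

A is a rectangular dining table. The top is 1169×679×31 mm with its upper surface at z = 716 mm. It stands on four 78×78 mm square legs, each inset 54 mm from the nearest pair of top edges, running from the floor to the underside of the top.

B is an open storage box with external size 513×275×366 mm and wall thickness 12 mm (the base is also 12 mm thick). The base covers the whole footprint; the four walls stand on the base, with the y-facing walls full-width and the x-facing walls fitting between their inner faces.

C is a door frame. The clear opening is 745 mm wide and 1955 mm high. Two 66 mm wide jambs, 123 mm deep, stand either side of the opening from the floor to the top of the opening. A 81 mm thick head sits across the top of both jambs, spanning the full outside width of the frame.

The open box is against the table's +x side, with their −y faces flush. The door frame is on top of the table, centred.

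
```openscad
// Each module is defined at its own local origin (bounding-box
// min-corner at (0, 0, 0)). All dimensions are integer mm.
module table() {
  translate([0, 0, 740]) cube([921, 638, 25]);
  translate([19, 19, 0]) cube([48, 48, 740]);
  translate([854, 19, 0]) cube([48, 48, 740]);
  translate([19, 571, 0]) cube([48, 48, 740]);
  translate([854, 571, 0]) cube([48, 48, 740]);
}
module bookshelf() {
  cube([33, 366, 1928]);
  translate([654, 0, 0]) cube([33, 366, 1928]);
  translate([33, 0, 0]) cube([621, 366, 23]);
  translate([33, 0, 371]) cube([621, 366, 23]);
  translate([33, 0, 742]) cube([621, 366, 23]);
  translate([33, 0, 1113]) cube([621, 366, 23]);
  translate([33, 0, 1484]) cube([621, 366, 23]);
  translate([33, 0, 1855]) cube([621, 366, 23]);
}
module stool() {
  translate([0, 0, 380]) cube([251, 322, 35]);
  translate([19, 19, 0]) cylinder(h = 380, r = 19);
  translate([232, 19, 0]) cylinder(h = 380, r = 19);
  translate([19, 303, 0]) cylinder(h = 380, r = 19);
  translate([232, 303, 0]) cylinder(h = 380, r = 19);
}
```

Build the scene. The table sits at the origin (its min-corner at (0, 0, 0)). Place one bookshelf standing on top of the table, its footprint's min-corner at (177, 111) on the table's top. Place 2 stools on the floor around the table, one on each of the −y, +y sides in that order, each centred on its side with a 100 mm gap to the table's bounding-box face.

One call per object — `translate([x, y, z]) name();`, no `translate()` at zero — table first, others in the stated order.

table();
translate([177, 111, 765]) bookshelf();
translate([335, -422, 0]) stool();
translate([335, 738, 0]) stool();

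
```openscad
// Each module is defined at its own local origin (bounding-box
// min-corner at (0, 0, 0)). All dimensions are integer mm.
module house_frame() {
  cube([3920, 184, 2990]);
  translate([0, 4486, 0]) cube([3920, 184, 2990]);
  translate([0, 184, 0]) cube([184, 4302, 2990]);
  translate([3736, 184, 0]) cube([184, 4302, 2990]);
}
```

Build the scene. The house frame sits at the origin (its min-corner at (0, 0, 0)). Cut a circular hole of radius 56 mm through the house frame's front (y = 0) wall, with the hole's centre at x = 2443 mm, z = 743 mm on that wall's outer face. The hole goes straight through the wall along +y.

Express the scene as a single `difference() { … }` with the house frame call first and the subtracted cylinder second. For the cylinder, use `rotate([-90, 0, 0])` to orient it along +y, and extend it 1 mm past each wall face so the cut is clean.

difference() {
  house_frame();
  translate([2443, -1, 743]) rotate([-90, 0, 0]) cylinder(h = 186, r = 56);
}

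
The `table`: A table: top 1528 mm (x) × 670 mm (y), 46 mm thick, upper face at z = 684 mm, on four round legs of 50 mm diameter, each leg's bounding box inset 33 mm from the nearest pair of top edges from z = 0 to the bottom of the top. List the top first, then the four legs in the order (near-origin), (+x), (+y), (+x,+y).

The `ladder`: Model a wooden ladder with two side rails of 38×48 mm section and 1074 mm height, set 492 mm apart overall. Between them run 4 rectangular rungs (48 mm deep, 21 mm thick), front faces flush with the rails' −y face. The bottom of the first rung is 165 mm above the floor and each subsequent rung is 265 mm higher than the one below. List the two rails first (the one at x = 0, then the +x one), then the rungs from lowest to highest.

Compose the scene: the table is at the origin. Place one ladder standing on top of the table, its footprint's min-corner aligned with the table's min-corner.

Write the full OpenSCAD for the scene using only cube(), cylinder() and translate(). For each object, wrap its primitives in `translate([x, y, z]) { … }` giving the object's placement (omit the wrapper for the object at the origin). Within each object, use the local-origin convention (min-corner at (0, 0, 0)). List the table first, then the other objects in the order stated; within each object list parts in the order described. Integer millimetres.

translate([0, 0, 638]) cube([1528, 670, 46]);
translate([58, 58, 0]) cylinder(h = 638, r = 25);
translate([1470, 58, 0]) cylinder(h = 638, r = 25);
translate([58, 612, 0]) cylinder(h = 638, r = 25);
translate([1470, 612, 0]) cylinder(h = 638, r = 25);
translate([0, 0, 684]) {
  cube([38, 48, 1074]);
  translate([454, 0, 0]) cube([38, 48, 1074]);
  translate([38, 0, 165]) cube([416, 48, 21]);
  translate([38, 0, 430]) cube([416, 48, 21]);
  translate([38, 0, 695]) cube([416, 48, 21]);
  translate([38, 0, 960]) cube([416, 48, 21]);
}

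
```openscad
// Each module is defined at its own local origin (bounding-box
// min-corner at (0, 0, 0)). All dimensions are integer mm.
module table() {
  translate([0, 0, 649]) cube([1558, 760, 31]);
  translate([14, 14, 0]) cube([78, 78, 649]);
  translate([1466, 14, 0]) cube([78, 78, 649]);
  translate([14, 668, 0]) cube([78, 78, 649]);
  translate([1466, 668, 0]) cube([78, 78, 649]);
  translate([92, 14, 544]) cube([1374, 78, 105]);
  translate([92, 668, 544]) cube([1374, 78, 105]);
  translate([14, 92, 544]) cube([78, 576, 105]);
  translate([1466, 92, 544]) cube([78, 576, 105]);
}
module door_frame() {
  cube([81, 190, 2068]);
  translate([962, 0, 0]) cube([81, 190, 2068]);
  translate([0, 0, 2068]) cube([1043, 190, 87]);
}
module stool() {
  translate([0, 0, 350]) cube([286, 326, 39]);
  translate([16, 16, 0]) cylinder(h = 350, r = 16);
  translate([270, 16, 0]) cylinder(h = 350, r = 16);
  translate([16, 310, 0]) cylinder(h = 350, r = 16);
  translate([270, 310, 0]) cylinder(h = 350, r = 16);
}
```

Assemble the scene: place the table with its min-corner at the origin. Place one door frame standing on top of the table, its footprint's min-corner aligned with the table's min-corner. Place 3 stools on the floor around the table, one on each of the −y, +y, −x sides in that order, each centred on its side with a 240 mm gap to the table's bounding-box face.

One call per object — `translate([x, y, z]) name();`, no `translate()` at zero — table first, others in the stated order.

table();
translate([0, 0, 680]) door_frame();
translate([636, -566, 0]) stool();
translate([636, 1000, 0]) stool();
translate([-526, 217, 0]) stool();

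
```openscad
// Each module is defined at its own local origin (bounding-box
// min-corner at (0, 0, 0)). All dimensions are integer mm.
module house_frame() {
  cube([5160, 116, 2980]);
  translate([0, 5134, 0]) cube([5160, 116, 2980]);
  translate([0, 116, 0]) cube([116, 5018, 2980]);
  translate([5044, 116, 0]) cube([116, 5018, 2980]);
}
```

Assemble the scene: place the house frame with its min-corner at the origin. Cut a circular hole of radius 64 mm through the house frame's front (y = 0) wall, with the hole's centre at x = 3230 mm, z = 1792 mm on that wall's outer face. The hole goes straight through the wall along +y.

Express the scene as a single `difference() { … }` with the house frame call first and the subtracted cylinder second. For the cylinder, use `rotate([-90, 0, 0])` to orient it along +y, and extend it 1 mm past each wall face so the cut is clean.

difference() {
  house_frame();
  translate([3230, -1, 1792]) rotate([-90, 0, 0]) cylinder(h = 118, r = 64);
}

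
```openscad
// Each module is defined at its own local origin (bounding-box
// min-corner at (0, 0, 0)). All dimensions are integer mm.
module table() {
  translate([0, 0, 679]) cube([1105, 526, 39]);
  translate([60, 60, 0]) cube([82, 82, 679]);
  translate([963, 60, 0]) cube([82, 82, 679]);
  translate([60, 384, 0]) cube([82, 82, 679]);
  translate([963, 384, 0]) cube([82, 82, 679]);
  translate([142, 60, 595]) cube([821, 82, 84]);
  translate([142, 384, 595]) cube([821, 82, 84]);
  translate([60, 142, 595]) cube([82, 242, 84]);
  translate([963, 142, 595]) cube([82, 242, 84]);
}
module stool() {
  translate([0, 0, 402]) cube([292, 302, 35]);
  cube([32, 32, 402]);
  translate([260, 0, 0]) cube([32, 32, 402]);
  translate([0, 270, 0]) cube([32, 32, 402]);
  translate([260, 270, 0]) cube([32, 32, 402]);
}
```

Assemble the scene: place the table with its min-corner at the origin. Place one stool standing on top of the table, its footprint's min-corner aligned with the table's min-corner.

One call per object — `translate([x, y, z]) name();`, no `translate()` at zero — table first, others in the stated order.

table();
translate([0, 0, 718]) stool();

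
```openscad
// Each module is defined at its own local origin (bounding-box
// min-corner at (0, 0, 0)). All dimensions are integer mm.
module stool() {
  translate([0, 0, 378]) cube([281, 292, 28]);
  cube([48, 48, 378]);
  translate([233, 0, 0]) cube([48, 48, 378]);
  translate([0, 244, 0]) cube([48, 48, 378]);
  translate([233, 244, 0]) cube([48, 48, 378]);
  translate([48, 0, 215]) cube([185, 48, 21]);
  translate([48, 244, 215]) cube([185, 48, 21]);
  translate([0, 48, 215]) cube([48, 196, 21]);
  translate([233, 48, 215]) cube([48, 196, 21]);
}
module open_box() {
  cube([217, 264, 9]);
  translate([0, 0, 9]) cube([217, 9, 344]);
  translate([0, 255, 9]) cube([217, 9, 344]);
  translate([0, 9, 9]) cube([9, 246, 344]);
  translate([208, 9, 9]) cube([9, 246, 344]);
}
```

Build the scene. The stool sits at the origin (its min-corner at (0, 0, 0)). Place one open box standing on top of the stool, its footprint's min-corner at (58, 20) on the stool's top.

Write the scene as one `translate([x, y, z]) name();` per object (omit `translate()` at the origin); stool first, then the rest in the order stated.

stool();
translate([58, 20, 406]) open_box();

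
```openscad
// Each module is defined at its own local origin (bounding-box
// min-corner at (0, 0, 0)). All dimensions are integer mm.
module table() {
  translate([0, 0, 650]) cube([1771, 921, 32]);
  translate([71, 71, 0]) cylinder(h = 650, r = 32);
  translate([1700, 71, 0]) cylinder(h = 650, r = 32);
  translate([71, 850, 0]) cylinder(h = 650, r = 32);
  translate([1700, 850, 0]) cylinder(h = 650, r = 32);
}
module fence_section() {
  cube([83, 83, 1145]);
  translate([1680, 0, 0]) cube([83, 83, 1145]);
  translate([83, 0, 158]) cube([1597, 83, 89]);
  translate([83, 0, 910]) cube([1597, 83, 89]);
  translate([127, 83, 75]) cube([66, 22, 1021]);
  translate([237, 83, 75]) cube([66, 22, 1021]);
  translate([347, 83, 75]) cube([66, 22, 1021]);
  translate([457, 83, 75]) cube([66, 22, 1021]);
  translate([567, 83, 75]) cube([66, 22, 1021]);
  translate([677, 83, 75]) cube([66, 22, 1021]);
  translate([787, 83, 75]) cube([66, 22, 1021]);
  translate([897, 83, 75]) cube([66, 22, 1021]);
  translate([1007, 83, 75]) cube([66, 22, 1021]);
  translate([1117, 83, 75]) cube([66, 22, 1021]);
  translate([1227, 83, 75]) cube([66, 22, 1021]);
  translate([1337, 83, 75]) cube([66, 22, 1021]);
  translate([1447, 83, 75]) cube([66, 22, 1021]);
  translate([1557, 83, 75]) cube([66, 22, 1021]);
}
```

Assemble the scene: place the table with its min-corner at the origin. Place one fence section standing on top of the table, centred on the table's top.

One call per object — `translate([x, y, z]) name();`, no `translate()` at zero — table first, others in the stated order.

table();
translate([4, 408, 682]) fence_section();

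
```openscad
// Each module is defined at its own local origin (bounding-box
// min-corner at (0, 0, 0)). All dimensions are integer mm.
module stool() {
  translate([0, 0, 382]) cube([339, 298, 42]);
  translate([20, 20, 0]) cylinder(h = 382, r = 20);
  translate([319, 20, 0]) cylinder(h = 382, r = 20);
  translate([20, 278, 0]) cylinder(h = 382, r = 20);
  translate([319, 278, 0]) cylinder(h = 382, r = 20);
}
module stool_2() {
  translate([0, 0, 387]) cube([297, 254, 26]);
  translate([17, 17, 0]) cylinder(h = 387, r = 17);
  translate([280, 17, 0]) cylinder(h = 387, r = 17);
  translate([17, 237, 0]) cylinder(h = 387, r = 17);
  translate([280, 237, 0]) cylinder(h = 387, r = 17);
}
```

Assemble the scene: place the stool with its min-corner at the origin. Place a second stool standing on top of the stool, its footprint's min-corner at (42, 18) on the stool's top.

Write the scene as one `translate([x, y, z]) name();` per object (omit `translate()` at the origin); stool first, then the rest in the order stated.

stool();
translate([42, 18, 424]) stool_2();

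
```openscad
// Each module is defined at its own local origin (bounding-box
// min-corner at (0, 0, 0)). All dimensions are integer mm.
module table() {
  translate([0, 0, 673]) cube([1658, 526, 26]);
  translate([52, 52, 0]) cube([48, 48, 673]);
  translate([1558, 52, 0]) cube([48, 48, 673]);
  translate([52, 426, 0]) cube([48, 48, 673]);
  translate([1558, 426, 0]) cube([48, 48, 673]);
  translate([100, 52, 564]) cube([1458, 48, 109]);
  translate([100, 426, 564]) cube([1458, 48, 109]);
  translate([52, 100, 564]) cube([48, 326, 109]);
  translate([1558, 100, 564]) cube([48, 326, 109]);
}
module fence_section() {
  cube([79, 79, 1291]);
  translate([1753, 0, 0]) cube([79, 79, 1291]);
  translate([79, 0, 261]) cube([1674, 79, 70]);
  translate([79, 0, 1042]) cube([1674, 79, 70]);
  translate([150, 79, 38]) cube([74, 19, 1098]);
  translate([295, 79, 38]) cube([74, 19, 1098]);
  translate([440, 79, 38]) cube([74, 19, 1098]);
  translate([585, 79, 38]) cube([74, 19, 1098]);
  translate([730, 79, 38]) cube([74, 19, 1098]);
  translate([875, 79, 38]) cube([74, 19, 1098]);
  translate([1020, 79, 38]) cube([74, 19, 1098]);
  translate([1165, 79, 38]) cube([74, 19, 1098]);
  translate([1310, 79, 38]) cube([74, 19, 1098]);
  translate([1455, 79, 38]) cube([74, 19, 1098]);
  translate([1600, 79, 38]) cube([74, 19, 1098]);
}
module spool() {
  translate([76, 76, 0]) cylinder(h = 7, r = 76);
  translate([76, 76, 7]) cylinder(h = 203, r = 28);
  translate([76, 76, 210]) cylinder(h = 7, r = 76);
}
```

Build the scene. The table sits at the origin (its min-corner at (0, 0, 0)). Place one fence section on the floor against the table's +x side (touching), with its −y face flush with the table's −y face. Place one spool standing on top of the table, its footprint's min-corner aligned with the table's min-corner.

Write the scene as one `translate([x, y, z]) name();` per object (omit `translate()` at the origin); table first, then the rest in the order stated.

table();
translate([1658, 0, 0]) fence_section();
translate([0, 0, 699]) spool();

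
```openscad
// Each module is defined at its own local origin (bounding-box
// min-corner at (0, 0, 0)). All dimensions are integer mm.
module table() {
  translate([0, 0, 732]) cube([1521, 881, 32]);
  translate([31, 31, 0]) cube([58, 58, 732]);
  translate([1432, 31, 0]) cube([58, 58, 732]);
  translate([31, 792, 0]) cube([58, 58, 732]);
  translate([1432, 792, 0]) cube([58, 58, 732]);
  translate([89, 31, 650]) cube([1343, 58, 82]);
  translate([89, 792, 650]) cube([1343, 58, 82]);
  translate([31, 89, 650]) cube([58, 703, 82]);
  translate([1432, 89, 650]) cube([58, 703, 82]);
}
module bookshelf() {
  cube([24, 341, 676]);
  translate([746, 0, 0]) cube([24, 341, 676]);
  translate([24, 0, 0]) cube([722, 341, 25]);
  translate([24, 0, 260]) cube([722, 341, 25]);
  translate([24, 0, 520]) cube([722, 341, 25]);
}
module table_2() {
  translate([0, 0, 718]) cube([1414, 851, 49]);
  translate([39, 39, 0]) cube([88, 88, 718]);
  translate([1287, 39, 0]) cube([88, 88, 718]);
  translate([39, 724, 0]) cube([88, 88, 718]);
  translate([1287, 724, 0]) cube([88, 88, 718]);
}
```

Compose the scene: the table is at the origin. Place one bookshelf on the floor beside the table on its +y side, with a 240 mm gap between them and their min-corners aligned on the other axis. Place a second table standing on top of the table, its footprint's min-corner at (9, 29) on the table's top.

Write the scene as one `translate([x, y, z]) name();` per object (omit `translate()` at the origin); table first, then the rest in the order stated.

table();
translate([0, 1121, 0]) bookshelf();
translate([9, 29, 764]) table_2();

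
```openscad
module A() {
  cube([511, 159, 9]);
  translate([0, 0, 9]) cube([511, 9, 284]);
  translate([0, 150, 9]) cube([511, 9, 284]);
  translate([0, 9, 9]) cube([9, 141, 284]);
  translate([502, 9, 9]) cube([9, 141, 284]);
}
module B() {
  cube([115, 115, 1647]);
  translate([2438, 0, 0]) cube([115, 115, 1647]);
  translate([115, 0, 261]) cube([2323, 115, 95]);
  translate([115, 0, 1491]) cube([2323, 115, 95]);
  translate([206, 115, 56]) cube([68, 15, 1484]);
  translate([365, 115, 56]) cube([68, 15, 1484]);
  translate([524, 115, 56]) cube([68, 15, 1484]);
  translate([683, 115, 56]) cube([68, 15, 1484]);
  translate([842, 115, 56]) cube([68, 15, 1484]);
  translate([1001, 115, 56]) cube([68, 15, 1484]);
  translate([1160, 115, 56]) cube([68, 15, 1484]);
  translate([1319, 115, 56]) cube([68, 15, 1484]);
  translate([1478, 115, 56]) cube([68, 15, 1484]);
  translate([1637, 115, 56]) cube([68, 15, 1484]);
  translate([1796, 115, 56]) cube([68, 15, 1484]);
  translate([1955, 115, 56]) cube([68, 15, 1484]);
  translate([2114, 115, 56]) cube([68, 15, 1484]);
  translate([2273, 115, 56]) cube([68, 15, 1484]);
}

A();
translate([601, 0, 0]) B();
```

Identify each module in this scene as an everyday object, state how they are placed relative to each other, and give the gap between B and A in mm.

A is an open box. B is a fence section. The fence section is on the floor beside the open box on its +x side. The gap between the fence section and the open box is 90 mm.

The fence section's nearest face is 90 mm from the open box's +x face.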